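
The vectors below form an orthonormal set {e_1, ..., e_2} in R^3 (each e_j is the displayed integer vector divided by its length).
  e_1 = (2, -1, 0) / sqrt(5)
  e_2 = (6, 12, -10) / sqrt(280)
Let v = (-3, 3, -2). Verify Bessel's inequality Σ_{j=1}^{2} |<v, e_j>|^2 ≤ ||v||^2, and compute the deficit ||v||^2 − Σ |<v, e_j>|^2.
Σ |<v, e_j>|^2 = 299/14; ||v||^2 = 22; deficit = 9/14

Write each e_j = u_j / sqrt(<u_j, u_j>) where u_j is the displayed integer vector. Then <v, e_j> = <v, u_j> / sqrt(<u_j, u_j>), so |<v, e_j>|^2 = <v, u_j>^2 / <u_j, u_j>.
Coefficients: <v, e_1> = -9/sqrt(5), <v, e_2> = 38/sqrt(280).
Square and sum: Σ |<v, e_j>|^2 = 299/14.
Compute ||v||^2 = v·v = 22.
Deficit = 22 − 299/14 = 9/14 ≥ 0, confirming Bessel's inequality. (The deficit equals ||v − Σ <v,e_j> e_j||^2, the squared distance from v to span{e_j}.)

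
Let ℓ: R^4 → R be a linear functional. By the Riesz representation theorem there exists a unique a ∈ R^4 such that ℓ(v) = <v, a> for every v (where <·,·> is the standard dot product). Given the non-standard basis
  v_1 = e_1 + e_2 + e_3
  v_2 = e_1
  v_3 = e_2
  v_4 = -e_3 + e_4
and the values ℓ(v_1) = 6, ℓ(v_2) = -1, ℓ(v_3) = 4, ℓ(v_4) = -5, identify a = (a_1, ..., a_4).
a = (-1, 4, 3, -2)

Write a = (a_1, ..., a_4) in the standard basis. For each basis vector v_i, ℓ(v_i) = <v_i, a> is a linear equation in the a_j's. Collect the n equations into a matrix system V a = ℓ, where row i of V is v_i (expressed in the standard basis). Since V is invertible (lower-triangular with 1s on the diagonal, up to permutation), solve by back-substitution:
  V =
[[1, 1, 1, 0],
 [1, 0, 0, 0],
 [0, 1, 0, 0],
 [0, 0, -1, 1]]
  V a = (6, -1, 4, -5)
Solving gives a = (-1, 4, 3, -2).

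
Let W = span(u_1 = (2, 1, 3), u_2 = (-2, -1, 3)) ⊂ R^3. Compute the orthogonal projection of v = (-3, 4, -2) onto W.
proj_W(v) = (-4/5, -2/5, -2)

Set up U = [u_1 | ... | u_2] ∈ R^(3×2). The projector onto W = col(U) is P = U (U^T U)^(-1) U^T.
Compute U^T U =
  [14, 4]
  [4, 14],
and U^T v = (-8, -4).
Solve U^T U · c = U^T v for the coefficients: c = (-8/15, -2/15). The projection is proj_W(v) = U c.
Check: (v - proj_W(v)) · u_1 = 0  (should be 0).
Check: (v - proj_W(v)) · u_2 = 0  (should be 0).
Result: proj_W(v) = (-4/5, -2/5, -2).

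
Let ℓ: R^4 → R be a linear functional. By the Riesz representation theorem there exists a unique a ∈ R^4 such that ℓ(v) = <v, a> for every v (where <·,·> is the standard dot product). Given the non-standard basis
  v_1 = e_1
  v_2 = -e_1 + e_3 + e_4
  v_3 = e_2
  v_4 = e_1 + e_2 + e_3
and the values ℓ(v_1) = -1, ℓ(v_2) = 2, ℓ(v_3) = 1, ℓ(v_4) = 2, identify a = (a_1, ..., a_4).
a = (-1, 1, 2, -1)

Write a = (a_1, ..., a_4) in the standard basis. For each basis vector v_i, ℓ(v_i) = <v_i, a> is a linear equation in the a_j's. Collect the n equations into a matrix system V a = ℓ, where row i of V is v_i (expressed in the standard basis). Since V is invertible (lower-triangular with 1s on the diagonal, up to permutation), solve by back-substitution:
  V =
[[1, 0, 0, 0],
 [-1, 0, 1, 1],
 [0, 1, 0, 0],
 [1, 1, 1, 0]]
  V a = (-1, 2, 1, 2)
Solving gives a = (-1, 1, 2, -1).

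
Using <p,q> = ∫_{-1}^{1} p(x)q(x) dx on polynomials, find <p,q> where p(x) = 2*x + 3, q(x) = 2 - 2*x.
<p,q> = 28/3

Expand the product: p(x)·q(x) = -4*x^2 - 2*x + 6.
∫_{-1}^{1} of each monomial x^k gives [2/(k+1) if k even, 0 if k odd]. Integrating term-by-term (or equivalently evaluating the antiderivative F(x) = -4*x^3/3 - x^2 + 6*x at the endpoints):
  F(1) − F(−1) = 11/3 − (-17/3) = 28/3.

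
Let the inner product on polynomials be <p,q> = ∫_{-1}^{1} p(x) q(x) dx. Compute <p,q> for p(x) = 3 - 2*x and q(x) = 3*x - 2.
<p,q> = -16

Expand the product: p(x)·q(x) = -6*x^2 + 13*x - 6.
∫_{-1}^{1} of each monomial x^k gives [2/(k+1) if k even, 0 if k odd]. Integrating term-by-term (or equivalently evaluating the antiderivative F(x) = -2*x^3 + 13*x^2/2 - 6*x at the endpoints):
  F(1) − F(−1) = -3/2 − (29/2) = -16.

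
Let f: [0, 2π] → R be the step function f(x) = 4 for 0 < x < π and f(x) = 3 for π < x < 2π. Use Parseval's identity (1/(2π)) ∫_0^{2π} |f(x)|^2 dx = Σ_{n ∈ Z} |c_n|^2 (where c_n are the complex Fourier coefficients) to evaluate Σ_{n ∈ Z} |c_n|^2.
Σ |c_n|^2 = 25/2

Parseval equates the L^2 energy of f (normalised by 1/(2π)) with the ℓ^2 sum of its Fourier coefficients: (1/(2π)) ∫_0^{2π} |f|^2 = Σ |c_n|^2.
Compute the left side: (1/(2π)) [∫_0^π 4^2 dx + ∫_π^{2π} 3^2 dx] = (1/(2π)) · (16π + 9π) = (16 + 9)/2 = 25/2.
So Σ_{n ∈ Z} |c_n|^2 = 25/2.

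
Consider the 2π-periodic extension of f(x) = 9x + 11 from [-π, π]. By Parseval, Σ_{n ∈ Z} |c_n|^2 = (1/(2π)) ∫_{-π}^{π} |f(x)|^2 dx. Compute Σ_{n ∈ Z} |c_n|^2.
Σ |c_n|^2 = 27π^2 + 121

Expand and integrate term by term over [-π, π]:
  ∫ (9x)^2 dx = 81·(2π^3/3); ∫ 2·9·(11)·x dx = 0 (odd integrand); ∫ 11^2 dx = 121·2π.
So (1/(2π)) ∫_{-π}^{π} (9x + 11)^2 dx = 81π^2/3 + 121 = 27π^2 + 121.
Parseval ⇒ Σ |c_n|^2 = 27π^2 + 121.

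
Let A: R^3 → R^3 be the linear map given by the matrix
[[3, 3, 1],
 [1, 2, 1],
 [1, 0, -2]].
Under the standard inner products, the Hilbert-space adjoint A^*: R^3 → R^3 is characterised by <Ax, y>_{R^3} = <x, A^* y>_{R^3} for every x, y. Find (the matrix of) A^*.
A^* = A^T =
[[3, 1, 1],
 [3, 2, 0],
 [1, 1, -2]]

For real matrices with standard dot products, the defining identity <Ax, y> = <x, A^* y> gives (Ax)^T y = x^T (A^*) y, i.e. x^T A^T y = x^T (A^*) y. Since this holds for all x, y, we must have A^* = A^T. Therefore
A^* =
[[3, 1, 1],
 [3, 2, 0],
 [1, 1, -2]].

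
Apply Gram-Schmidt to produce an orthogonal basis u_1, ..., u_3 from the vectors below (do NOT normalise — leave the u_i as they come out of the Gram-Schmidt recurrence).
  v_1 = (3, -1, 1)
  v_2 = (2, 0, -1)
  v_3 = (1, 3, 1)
Orthogonal basis:
  u_1 = (3, -1, 1)
  u_2 = (7/11, 5/11, -16/11)
  u_3 = (3/5, 3, 6/5)

Apply the Gram-Schmidt recurrence
  u_1 = v_1
  u_i = v_i − Σ_{j<i} ((v_i · u_j) / (u_j · u_j)) · u_j.

Step by step this gives:
  u_1 = (3, -1, 1)
  u_2 = (7/11, 5/11, -16/11)
  u_3 = (3/5, 3, 6/5)

Orthogonality check:
  u_2 · u_1 = 0 (should be 0)
  u_3 · u_1 = 0 (should be 0)
  u_3 · u_2 = 0 (should be 0)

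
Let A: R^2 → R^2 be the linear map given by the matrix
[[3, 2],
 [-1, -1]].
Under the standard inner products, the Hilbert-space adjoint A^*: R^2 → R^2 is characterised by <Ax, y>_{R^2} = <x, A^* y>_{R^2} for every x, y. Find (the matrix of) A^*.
A^* = A^T =
[[3, -1],
 [2, -1]]

For real matrices with standard dot products, the defining identity <Ax, y> = <x, A^* y> gives (Ax)^T y = x^T (A^*) y, i.e. x^T A^T y = x^T (A^*) y. Since this holds for all x, y, we must have A^* = A^T. Therefore
A^* =
[[3, -1],
 [2, -1]].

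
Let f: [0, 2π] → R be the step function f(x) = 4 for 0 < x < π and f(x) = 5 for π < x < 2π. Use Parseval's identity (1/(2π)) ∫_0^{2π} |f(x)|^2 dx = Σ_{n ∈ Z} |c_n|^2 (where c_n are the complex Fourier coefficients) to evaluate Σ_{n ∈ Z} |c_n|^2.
Σ |c_n|^2 = 41/2

Parseval equates the L^2 energy of f (normalised by 1/(2π)) with the ℓ^2 sum of its Fourier coefficients: (1/(2π)) ∫_0^{2π} |f|^2 = Σ |c_n|^2.
Compute the left side: (1/(2π)) [∫_0^π 4^2 dx + ∫_π^{2π} 5^2 dx] = (1/(2π)) · (16π + 25π) = (16 + 25)/2 = 41/2.
So Σ_{n ∈ Z} |c_n|^2 = 41/2.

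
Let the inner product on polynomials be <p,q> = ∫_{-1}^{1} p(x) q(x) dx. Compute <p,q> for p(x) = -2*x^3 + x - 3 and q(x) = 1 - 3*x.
<p,q> = -28/5

Expand the product: p(x)·q(x) = 6*x^4 - 2*x^3 - 3*x^2 + 10*x - 3.
∫_{-1}^{1} of each monomial x^k gives [2/(k+1) if k even, 0 if k odd]. Integrating term-by-term (or equivalently evaluating the antiderivative F(x) = 6*x^5/5 - x^4/2 - x^3 + 5*x^2 - 3*x at the endpoints):
  F(1) − F(−1) = 17/10 − (73/10) = -28/5.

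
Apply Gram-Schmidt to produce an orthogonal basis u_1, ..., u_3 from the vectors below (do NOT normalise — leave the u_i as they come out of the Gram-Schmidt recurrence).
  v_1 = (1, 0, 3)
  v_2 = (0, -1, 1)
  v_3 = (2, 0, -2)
Orthogonal basis:
  u_1 = (1, 0, 3)
  u_2 = (-3/10, -1, 1/10)
  u_3 = (24/11, -8/11, -8/11)

Apply the Gram-Schmidt recurrence
  u_1 = v_1
  u_i = v_i − Σ_{j<i} ((v_i · u_j) / (u_j · u_j)) · u_j.

Step by step this gives:
  u_1 = (1, 0, 3)
  u_2 = (-3/10, -1, 1/10)
  u_3 = (24/11, -8/11, -8/11)

Orthogonality check:
  u_2 · u_1 = 0 (should be 0)
  u_3 · u_1 = 0 (should be 0)
  u_3 · u_2 = 0 (should be 0)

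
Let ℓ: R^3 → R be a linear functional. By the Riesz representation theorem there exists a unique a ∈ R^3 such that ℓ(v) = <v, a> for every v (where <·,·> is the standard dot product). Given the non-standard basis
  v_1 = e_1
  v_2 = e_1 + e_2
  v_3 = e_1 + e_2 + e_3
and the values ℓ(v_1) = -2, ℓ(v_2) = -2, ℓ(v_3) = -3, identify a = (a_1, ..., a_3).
a = (-2, 0, -1)

Write a = (a_1, ..., a_3) in the standard basis. For each basis vector v_i, ℓ(v_i) = <v_i, a> is a linear equation in the a_j's. Collect the n equations into a matrix system V a = ℓ, where row i of V is v_i (expressed in the standard basis). Since V is invertible (lower-triangular with 1s on the diagonal, up to permutation), solve by back-substitution:
  V =
[[1, 0, 0],
 [1, 1, 0],
 [1, 1, 1]]
  V a = (-2, -2, -3)
Solving gives a = (-2, 0, -1).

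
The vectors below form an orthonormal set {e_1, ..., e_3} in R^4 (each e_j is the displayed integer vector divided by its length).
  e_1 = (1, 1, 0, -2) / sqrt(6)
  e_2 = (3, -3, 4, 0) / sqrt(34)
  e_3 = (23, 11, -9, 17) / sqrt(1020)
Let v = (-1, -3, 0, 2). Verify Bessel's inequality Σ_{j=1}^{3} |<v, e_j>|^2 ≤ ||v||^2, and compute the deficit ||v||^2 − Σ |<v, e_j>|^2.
Σ |<v, e_j>|^2 = 61/5; ||v||^2 = 14; deficit = 9/5

Write each e_j = u_j / sqrt(<u_j, u_j>) where u_j is the displayed integer vector. Then <v, e_j> = <v, u_j> / sqrt(<u_j, u_j>), so |<v, e_j>|^2 = <v, u_j>^2 / <u_j, u_j>.
Coefficients: <v, e_1> = -8/sqrt(6), <v, e_2> = 6/sqrt(34), <v, e_3> = -22/sqrt(1020).
Square and sum: Σ |<v, e_j>|^2 = 61/5.
Compute ||v||^2 = v·v = 14.
Deficit = 14 − 61/5 = 9/5 ≥ 0, confirming Bessel's inequality. (The deficit equals ||v − Σ <v,e_j> e_j||^2, the squared distance from v to span{e_j}.)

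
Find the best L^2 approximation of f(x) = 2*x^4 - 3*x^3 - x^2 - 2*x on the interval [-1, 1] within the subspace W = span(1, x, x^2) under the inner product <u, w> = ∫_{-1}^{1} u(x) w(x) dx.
g(x) = 5*x^2/7 - 19*x/5 - 6/35

The best approximation g ∈ W is the orthogonal projection of f onto W. Writing g = a_0 + a_1 x + a_2 x^2, the coefficients solve the normal equations G · a = b where
  G_{ij} = <φ_i, φ_j> and b_i = <f, φ_i>, with φ_0 = 1, φ_1 = x, φ_2 = x^2.
G =
  [2, 0, 2/3]
  [0, 2/3, 0]
  [2/3, 0, 2/5],
b = (2/15, -38/15, 6/35).
Solving gives a_0 = -6/35, a_1 = -19/5, a_2 = 5/7, so
  g(x) = 5*x^2/7 - 19*x/5 - 6/35.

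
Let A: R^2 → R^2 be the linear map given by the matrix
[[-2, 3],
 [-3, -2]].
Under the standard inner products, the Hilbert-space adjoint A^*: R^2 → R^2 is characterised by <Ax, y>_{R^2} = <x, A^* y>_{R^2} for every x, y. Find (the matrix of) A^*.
A^* = A^T =
[[-2, -3],
 [3, -2]]

For real matrices with standard dot products, the defining identity <Ax, y> = <x, A^* y> gives (Ax)^T y = x^T (A^*) y, i.e. x^T A^T y = x^T (A^*) y. Since this holds for all x, y, we must have A^* = A^T. Therefore
A^* =
[[-2, -3],
 [3, -2]].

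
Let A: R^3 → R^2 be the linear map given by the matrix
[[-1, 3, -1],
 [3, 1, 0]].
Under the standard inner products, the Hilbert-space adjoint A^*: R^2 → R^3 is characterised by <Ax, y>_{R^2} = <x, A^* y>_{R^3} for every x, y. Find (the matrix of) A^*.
A^* = A^T =
[[-1, 3],
 [3, 1],
 [-1, 0]]

For real matrices with standard dot products, the defining identity <Ax, y> = <x, A^* y> gives (Ax)^T y = x^T (A^*) y, i.e. x^T A^T y = x^T (A^*) y. Since this holds for all x, y, we must have A^* = A^T. Therefore
A^* =
[[-1, 3],
 [3, 1],
 [-1, 0]].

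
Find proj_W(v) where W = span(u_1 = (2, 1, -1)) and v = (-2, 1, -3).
proj_W(v) = (0, 0, 0)

Set up U = [u_1 | ... | u_1] ∈ R^(3×1). The projector onto W = col(U) is P = U (U^T U)^(-1) U^T.
Compute U^T U =
  [6],
and U^T v = (0).
Solve U^T U · c = U^T v for the coefficients: c = (0). The projection is proj_W(v) = U c.
Check: (v - proj_W(v)) · u_1 = 0  (should be 0).
Result: proj_W(v) = (0, 0, 0).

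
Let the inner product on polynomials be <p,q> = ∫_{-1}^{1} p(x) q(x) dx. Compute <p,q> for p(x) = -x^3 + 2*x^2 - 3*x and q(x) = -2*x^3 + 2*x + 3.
<p,q> = 76/35

Expand the product: p(x)·q(x) = 2*x^6 - 4*x^5 + 4*x^4 + x^3 - 9*x.
∫_{-1}^{1} of each monomial x^k gives [2/(k+1) if k even, 0 if k odd]. Integrating term-by-term (or equivalently evaluating the antiderivative F(x) = 2*x^7/7 - 2*x^6/3 + 4*x^5/5 + x^4/4 - 9*x^2/2 at the endpoints):
  F(1) − F(−1) = -1609/420 − (-2521/420) = 76/35.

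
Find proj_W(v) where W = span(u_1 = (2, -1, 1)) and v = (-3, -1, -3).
proj_W(v) = (-8/3, 4/3, -4/3)

Set up U = [u_1 | ... | u_1] ∈ R^(3×1). The projector onto W = col(U) is P = U (U^T U)^(-1) U^T.
Compute U^T U =
  [6],
and U^T v = (-8).
Solve U^T U · c = U^T v for the coefficients: c = (-4/3). The projection is proj_W(v) = U c.
Check: (v - proj_W(v)) · u_1 = 0  (should be 0).
Result: proj_W(v) = (-8/3, 4/3, -4/3).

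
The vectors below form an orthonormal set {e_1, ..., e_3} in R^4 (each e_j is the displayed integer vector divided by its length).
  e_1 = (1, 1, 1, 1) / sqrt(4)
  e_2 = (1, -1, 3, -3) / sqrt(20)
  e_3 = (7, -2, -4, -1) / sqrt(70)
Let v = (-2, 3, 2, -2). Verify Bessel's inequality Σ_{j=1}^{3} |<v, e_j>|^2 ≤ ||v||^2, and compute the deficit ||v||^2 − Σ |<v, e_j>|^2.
Σ |<v, e_j>|^2 = 173/14; ||v||^2 = 21; deficit = 121/14

Write each e_j = u_j / sqrt(<u_j, u_j>) where u_j is the displayed integer vector. Then <v, e_j> = <v, u_j> / sqrt(<u_j, u_j>), so |<v, e_j>|^2 = <v, u_j>^2 / <u_j, u_j>.
Coefficients: <v, e_1> = 1/sqrt(4), <v, e_2> = 7/sqrt(20), <v, e_3> = -26/sqrt(70).
Square and sum: Σ |<v, e_j>|^2 = 173/14.
Compute ||v||^2 = v·v = 21.
Deficit = 21 − 173/14 = 121/14 ≥ 0, confirming Bessel's inequality. (The deficit equals ||v − Σ <v,e_j> e_j||^2, the squared distance from v to span{e_j}.)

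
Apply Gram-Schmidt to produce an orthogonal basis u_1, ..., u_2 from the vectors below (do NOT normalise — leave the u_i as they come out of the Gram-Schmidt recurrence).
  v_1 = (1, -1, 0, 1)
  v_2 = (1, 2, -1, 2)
Orthogonal basis:
  u_1 = (1, -1, 0, 1)
  u_2 = (2/3, 7/3, -1, 5/3)

Apply the Gram-Schmidt recurrence
  u_1 = v_1
  u_i = v_i − Σ_{j<i} ((v_i · u_j) / (u_j · u_j)) · u_j.

Step by step this gives:
  u_1 = (1, -1, 0, 1)
  u_2 = (2/3, 7/3, -1, 5/3)

Orthogonality check:
  u_2 · u_1 = 0 (should be 0)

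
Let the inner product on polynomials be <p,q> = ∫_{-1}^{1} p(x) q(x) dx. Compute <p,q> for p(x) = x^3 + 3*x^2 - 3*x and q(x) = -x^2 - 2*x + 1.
<p,q> = 4

Expand the product: p(x)·q(x) = -x^5 - 5*x^4 - 2*x^3 + 9*x^2 - 3*x.
∫_{-1}^{1} of each monomial x^k gives [2/(k+1) if k even, 0 if k odd]. Integrating term-by-term (or equivalently evaluating the antiderivative F(x) = -x^6/6 - x^5 - x^4/2 + 3*x^3 - 3*x^2/2 at the endpoints):
  F(1) − F(−1) = -1/6 − (-25/6) = 4.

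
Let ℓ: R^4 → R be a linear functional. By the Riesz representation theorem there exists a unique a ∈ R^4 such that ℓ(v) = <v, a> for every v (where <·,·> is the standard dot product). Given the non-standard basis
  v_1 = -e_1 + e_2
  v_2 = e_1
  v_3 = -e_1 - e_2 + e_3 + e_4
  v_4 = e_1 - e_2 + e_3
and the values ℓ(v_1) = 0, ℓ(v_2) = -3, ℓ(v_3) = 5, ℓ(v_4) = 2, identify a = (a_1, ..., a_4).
a = (-3, -3, 2, -3)

Write a = (a_1, ..., a_4) in the standard basis. For each basis vector v_i, ℓ(v_i) = <v_i, a> is a linear equation in the a_j's. Collect the n equations into a matrix system V a = ℓ, where row i of V is v_i (expressed in the standard basis). Since V is invertible (lower-triangular with 1s on the diagonal, up to permutation), solve by back-substitution:
  V =
[[-1, 1, 0, 0],
 [1, 0, 0, 0],
 [-1, -1, 1, 1],
 [1, -1, 1, 0]]
  V a = (0, -3, 5, 2)
Solving gives a = (-3, -3, 2, -3).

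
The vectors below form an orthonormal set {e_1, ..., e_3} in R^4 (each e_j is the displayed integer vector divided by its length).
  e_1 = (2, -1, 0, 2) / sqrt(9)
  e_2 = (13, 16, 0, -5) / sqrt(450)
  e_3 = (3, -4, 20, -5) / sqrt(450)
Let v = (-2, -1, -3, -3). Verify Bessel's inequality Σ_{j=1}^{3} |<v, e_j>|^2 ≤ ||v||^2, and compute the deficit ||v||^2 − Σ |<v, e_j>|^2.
Σ |<v, e_j>|^2 = 3494/225; ||v||^2 = 23; deficit = 1681/225

Write each e_j = u_j / sqrt(<u_j, u_j>) where u_j is the displayed integer vector. Then <v, e_j> = <v, u_j> / sqrt(<u_j, u_j>), so |<v, e_j>|^2 = <v, u_j>^2 / <u_j, u_j>.
Coefficients: <v, e_1> = -9/sqrt(9), <v, e_2> = -27/sqrt(450), <v, e_3> = -47/sqrt(450).
Square and sum: Σ |<v, e_j>|^2 = 3494/225.
Compute ||v||^2 = v·v = 23.
Deficit = 23 − 3494/225 = 1681/225 ≥ 0, confirming Bessel's inequality. (The deficit equals ||v − Σ <v,e_j> e_j||^2, the squared distance from v to span{e_j}.)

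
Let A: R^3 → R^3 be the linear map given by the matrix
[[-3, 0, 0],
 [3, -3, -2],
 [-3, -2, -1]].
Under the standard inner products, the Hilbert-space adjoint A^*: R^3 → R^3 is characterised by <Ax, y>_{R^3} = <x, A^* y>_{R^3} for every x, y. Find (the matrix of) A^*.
A^* = A^T =
[[-3, 3, -3],
 [0, -3, -2],
 [0, -2, -1]]

For real matrices with standard dot products, the defining identity <Ax, y> = <x, A^* y> gives (Ax)^T y = x^T (A^*) y, i.e. x^T A^T y = x^T (A^*) y. Since this holds for all x, y, we must have A^* = A^T. Therefore
A^* =
[[-3, 3, -3],
 [0, -3, -2],
 [0, -2, -1]].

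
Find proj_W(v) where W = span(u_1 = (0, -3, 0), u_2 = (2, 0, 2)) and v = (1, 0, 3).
proj_W(v) = (2, 0, 2)

Set up U = [u_1 | ... | u_2] ∈ R^(3×2). The projector onto W = col(U) is P = U (U^T U)^(-1) U^T.
Compute U^T U =
  [9, 0]
  [0, 8],
and U^T v = (0, 8).
Solve U^T U · c = U^T v for the coefficients: c = (0, 1). The projection is proj_W(v) = U c.
Check: (v - proj_W(v)) · u_1 = 0  (should be 0).
Check: (v - proj_W(v)) · u_2 = 0  (should be 0).
Result: proj_W(v) = (2, 0, 2).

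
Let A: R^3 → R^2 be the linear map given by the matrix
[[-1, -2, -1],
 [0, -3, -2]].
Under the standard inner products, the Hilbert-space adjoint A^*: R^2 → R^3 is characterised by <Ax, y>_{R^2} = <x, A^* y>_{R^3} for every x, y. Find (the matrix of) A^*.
A^* = A^T =
[[-1, 0],
 [-2, -3],
 [-1, -2]]

For real matrices with standard dot products, the defining identity <Ax, y> = <x, A^* y> gives (Ax)^T y = x^T (A^*) y, i.e. x^T A^T y = x^T (A^*) y. Since this holds for all x, y, we must have A^* = A^T. Therefore
A^* =
[[-1, 0],
 [-2, -3],
 [-1, -2]].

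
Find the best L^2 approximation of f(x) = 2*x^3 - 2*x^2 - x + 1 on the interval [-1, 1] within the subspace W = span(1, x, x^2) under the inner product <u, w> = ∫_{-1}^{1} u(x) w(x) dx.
g(x) = -2*x^2 + x/5 + 1

The best approximation g ∈ W is the orthogonal projection of f onto W. Writing g = a_0 + a_1 x + a_2 x^2, the coefficients solve the normal equations G · a = b where
  G_{ij} = <φ_i, φ_j> and b_i = <f, φ_i>, with φ_0 = 1, φ_1 = x, φ_2 = x^2.
G =
  [2, 0, 2/3]
  [0, 2/3, 0]
  [2/3, 0, 2/5],
b = (2/3, 2/15, -2/15).
Solving gives a_0 = 1, a_1 = 1/5, a_2 = -2, so
  g(x) = -2*x^2 + x/5 + 1.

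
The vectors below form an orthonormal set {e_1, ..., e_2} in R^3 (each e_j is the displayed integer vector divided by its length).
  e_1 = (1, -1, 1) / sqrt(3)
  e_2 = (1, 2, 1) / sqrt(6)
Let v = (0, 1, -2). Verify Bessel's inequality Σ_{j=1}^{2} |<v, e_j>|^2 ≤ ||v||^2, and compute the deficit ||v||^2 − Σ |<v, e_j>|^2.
Σ |<v, e_j>|^2 = 3; ||v||^2 = 5; deficit = 2

Write each e_j = u_j / sqrt(<u_j, u_j>) where u_j is the displayed integer vector. Then <v, e_j> = <v, u_j> / sqrt(<u_j, u_j>), so |<v, e_j>|^2 = <v, u_j>^2 / <u_j, u_j>.
Coefficients: <v, e_1> = -3/sqrt(3), <v, e_2> = 0/sqrt(6).
Square and sum: Σ |<v, e_j>|^2 = 3.
Compute ||v||^2 = v·v = 5.
Deficit = 5 − 3 = 2 ≥ 0, confirming Bessel's inequality. (The deficit equals ||v − Σ <v,e_j> e_j||^2, the squared distance from v to span{e_j}.)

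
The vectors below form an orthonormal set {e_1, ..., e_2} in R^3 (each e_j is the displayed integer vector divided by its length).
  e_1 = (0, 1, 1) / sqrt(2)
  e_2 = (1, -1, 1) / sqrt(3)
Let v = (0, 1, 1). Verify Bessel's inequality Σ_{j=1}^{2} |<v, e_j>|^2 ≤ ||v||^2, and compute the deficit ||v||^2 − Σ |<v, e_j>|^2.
Σ |<v, e_j>|^2 = 2; ||v||^2 = 2; deficit = 0

Write each e_j = u_j / sqrt(<u_j, u_j>) where u_j is the displayed integer vector. Then <v, e_j> = <v, u_j> / sqrt(<u_j, u_j>), so |<v, e_j>|^2 = <v, u_j>^2 / <u_j, u_j>.
Coefficients: <v, e_1> = 2/sqrt(2), <v, e_2> = 0/sqrt(3).
Square and sum: Σ |<v, e_j>|^2 = 2.
Compute ||v||^2 = v·v = 2.
Deficit = 2 − 2 = 0 ≥ 0, confirming Bessel's inequality. (The deficit equals ||v − Σ <v,e_j> e_j||^2, the squared distance from v to span{e_j}.)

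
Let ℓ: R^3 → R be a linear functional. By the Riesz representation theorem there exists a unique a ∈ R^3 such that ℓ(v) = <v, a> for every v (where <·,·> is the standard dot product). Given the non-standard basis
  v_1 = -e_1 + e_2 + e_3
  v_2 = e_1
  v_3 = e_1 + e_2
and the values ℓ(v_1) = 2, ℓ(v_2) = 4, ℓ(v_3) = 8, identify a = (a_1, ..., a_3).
a = (4, 4, 2)

Write a = (a_1, ..., a_3) in the standard basis. For each basis vector v_i, ℓ(v_i) = <v_i, a> is a linear equation in the a_j's. Collect the n equations into a matrix system V a = ℓ, where row i of V is v_i (expressed in the standard basis). Since V is invertible (lower-triangular with 1s on the diagonal, up to permutation), solve by back-substitution:
  V =
[[-1, 1, 1],
 [1, 0, 0],
 [1, 1, 0]]
  V a = (2, 4, 8)
Solving gives a = (4, 4, 2).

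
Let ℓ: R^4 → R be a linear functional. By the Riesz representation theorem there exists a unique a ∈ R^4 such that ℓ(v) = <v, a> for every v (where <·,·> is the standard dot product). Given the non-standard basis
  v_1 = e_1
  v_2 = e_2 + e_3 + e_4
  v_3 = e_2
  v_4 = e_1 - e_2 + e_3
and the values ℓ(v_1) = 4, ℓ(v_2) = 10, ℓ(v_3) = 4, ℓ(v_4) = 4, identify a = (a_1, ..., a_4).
a = (4, 4, 4, 2)

Write a = (a_1, ..., a_4) in the standard basis. For each basis vector v_i, ℓ(v_i) = <v_i, a> is a linear equation in the a_j's. Collect the n equations into a matrix system V a = ℓ, where row i of V is v_i (expressed in the standard basis). Since V is invertible (lower-triangular with 1s on the diagonal, up to permutation), solve by back-substitution:
  V =
[[1, 0, 0, 0],
 [0, 1, 1, 1],
 [0, 1, 0, 0],
 [1, -1, 1, 0]]
  V a = (4, 10, 4, 4)
Solving gives a = (4, 4, 4, 2).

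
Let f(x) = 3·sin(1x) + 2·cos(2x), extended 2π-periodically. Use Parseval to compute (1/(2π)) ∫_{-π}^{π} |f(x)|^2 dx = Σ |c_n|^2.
Σ |c_n|^2 = 13/2

Expand |f|^2 and use orthogonality of {sin(nx), cos(mx)} on [-π, π]:
  ∫_{-π}^{π} sin(nx)^2 dx = π, ∫ cos(mx)^2 dx = π, and cross terms integrate to 0.
So ∫_{-π}^{π} f(x)^2 dx = 3^2 · π + 2^2 · π = (9 + 4)π.
Divide by 2π: (9 + 4)/2 = 13/2.
By Parseval, this equals Σ |c_n|^2.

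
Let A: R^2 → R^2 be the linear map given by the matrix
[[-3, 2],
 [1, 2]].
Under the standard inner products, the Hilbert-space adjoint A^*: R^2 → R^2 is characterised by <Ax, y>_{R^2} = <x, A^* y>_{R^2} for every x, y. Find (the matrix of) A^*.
A^* = A^T =
[[-3, 1],
 [2, 2]]

For real matrices with standard dot products, the defining identity <Ax, y> = <x, A^* y> gives (Ax)^T y = x^T (A^*) y, i.e. x^T A^T y = x^T (A^*) y. Since this holds for all x, y, we must have A^* = A^T. Therefore
A^* =
[[-3, 1],
 [2, 2]].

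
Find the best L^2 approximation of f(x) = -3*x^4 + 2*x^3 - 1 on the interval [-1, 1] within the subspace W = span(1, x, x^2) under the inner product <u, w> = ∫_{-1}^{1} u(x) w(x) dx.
g(x) = -18*x^2/7 + 6*x/5 - 26/35

The best approximation g ∈ W is the orthogonal projection of f onto W. Writing g = a_0 + a_1 x + a_2 x^2, the coefficients solve the normal equations G · a = b where
  G_{ij} = <φ_i, φ_j> and b_i = <f, φ_i>, with φ_0 = 1, φ_1 = x, φ_2 = x^2.
G =
  [2, 0, 2/3]
  [0, 2/3, 0]
  [2/3, 0, 2/5],
b = (-16/5, 4/5, -32/21).
Solving gives a_0 = -26/35, a_1 = 6/5, a_2 = -18/7, so
  g(x) = -18*x^2/7 + 6*x/5 - 26/35.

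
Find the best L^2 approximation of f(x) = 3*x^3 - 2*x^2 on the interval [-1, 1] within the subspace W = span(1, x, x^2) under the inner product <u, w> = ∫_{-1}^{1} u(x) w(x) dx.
g(x) = -2*x^2 + 9*x/5

The best approximation g ∈ W is the orthogonal projection of f onto W. Writing g = a_0 + a_1 x + a_2 x^2, the coefficients solve the normal equations G · a = b where
  G_{ij} = <φ_i, φ_j> and b_i = <f, φ_i>, with φ_0 = 1, φ_1 = x, φ_2 = x^2.
G =
  [2, 0, 2/3]
  [0, 2/3, 0]
  [2/3, 0, 2/5],
b = (-4/3, 6/5, -4/5).
Solving gives a_0 = 0, a_1 = 9/5, a_2 = -2, so
  g(x) = -2*x^2 + 9*x/5.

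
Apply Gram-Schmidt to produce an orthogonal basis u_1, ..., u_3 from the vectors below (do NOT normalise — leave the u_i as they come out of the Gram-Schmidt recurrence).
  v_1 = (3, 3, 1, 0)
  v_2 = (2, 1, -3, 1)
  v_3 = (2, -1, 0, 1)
Orthogonal basis:
  u_1 = (3, 3, 1, 0)
  u_2 = (20/19, 1/19, -63/19, 1)
  u_3 = (319/249, -370/249, 51/83, 191/249)

Apply the Gram-Schmidt recurrence
  u_1 = v_1
  u_i = v_i − Σ_{j<i} ((v_i · u_j) / (u_j · u_j)) · u_j.

Step by step this gives:
  u_1 = (3, 3, 1, 0)
  u_2 = (20/19, 1/19, -63/19, 1)
  u_3 = (319/249, -370/249, 51/83, 191/249)

Orthogonality check:
  u_2 · u_1 = 0 (should be 0)
  u_3 · u_1 = 0 (should be 0)
  u_3 · u_2 = 0 (should be 0)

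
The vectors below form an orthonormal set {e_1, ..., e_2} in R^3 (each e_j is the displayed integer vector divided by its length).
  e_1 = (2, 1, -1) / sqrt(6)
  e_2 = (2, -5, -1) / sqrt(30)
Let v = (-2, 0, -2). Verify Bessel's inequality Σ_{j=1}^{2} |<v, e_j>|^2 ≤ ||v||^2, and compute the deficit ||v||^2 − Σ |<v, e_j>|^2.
Σ |<v, e_j>|^2 = 4/5; ||v||^2 = 8; deficit = 36/5

Write each e_j = u_j / sqrt(<u_j, u_j>) where u_j is the displayed integer vector. Then <v, e_j> = <v, u_j> / sqrt(<u_j, u_j>), so |<v, e_j>|^2 = <v, u_j>^2 / <u_j, u_j>.
Coefficients: <v, e_1> = -2/sqrt(6), <v, e_2> = -2/sqrt(30).
Square and sum: Σ |<v, e_j>|^2 = 4/5.
Compute ||v||^2 = v·v = 8.
Deficit = 8 − 4/5 = 36/5 ≥ 0, confirming Bessel's inequality. (The deficit equals ||v − Σ <v,e_j> e_j||^2, the squared distance from v to span{e_j}.)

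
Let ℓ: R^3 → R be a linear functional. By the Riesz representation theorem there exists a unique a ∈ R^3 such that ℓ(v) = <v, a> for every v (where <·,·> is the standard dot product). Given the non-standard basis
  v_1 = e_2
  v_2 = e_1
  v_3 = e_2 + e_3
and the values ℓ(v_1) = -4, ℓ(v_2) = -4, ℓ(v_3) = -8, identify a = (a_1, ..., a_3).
a = (-4, -4, -4)

Write a = (a_1, ..., a_3) in the standard basis. For each basis vector v_i, ℓ(v_i) = <v_i, a> is a linear equation in the a_j's. Collect the n equations into a matrix system V a = ℓ, where row i of V is v_i (expressed in the standard basis). Since V is invertible (lower-triangular with 1s on the diagonal, up to permutation), solve by back-substitution:
  V =
[[0, 1, 0],
 [1, 0, 0],
 [0, 1, 1]]
  V a = (-4, -4, -8)
Solving gives a = (-4, -4, -4).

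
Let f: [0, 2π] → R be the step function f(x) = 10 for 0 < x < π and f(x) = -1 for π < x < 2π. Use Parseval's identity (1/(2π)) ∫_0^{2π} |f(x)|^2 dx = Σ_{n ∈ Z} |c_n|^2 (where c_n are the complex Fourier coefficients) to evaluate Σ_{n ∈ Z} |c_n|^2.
Σ |c_n|^2 = 101/2

Parseval equates the L^2 energy of f (normalised by 1/(2π)) with the ℓ^2 sum of its Fourier coefficients: (1/(2π)) ∫_0^{2π} |f|^2 = Σ |c_n|^2.
Compute the left side: (1/(2π)) [∫_0^π 10^2 dx + ∫_π^{2π} (-1)^2 dx] = (1/(2π)) · (100π + 1π) = (100 + 1)/2 = 101/2.
So Σ_{n ∈ Z} |c_n|^2 = 101/2.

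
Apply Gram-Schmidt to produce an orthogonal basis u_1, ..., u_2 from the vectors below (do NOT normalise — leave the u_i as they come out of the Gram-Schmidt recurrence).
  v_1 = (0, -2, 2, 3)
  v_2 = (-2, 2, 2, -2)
Orthogonal basis:
  u_1 = (0, -2, 2, 3)
  u_2 = (-2, 22/17, 46/17, -16/17)

Apply the Gram-Schmidt recurrence
  u_1 = v_1
  u_i = v_i − Σ_{j<i} ((v_i · u_j) / (u_j · u_j)) · u_j.

Step by step this gives:
  u_1 = (0, -2, 2, 3)
  u_2 = (-2, 22/17, 46/17, -16/17)

Orthogonality check:
  u_2 · u_1 = 0 (should be 0)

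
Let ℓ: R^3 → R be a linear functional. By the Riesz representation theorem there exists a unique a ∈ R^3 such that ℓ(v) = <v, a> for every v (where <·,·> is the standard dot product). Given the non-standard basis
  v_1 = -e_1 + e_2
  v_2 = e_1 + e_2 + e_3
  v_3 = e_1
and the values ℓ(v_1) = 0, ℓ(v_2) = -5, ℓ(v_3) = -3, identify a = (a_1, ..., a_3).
a = (-3, -3, 1)

Write a = (a_1, ..., a_3) in the standard basis. For each basis vector v_i, ℓ(v_i) = <v_i, a> is a linear equation in the a_j's. Collect the n equations into a matrix system V a = ℓ, where row i of V is v_i (expressed in the standard basis). Since V is invertible (lower-triangular with 1s on the diagonal, up to permutation), solve by back-substitution:
  V =
[[-1, 1, 0],
 [1, 1, 1],
 [1, 0, 0]]
  V a = (0, -5, -3)
Solving gives a = (-3, -3, 1).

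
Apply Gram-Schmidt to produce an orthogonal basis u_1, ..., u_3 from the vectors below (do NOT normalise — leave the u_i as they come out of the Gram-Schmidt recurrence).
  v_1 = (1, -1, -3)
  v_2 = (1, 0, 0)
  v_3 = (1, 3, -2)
Orthogonal basis:
  u_1 = (1, -1, -3)
  u_2 = (10/11, 1/11, 3/11)
  u_3 = (0, 33/10, -11/10)

Apply the Gram-Schmidt recurrence
  u_1 = v_1
  u_i = v_i − Σ_{j<i} ((v_i · u_j) / (u_j · u_j)) · u_j.

Step by step this gives:
  u_1 = (1, -1, -3)
  u_2 = (10/11, 1/11, 3/11)
  u_3 = (0, 33/10, -11/10)

Orthogonality check:
  u_2 · u_1 = 0 (should be 0)
  u_3 · u_1 = 0 (should be 0)
  u_3 · u_2 = 0 (should be 0)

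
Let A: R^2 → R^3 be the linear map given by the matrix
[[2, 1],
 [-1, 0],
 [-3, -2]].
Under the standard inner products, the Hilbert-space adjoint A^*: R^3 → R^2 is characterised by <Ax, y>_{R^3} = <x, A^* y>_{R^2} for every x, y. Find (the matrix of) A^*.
A^* = A^T =
[[2, -1, -3],
 [1, 0, -2]]

For real matrices with standard dot products, the defining identity <Ax, y> = <x, A^* y> gives (Ax)^T y = x^T (A^*) y, i.e. x^T A^T y = x^T (A^*) y. Since this holds for all x, y, we must have A^* = A^T. Therefore
A^* =
[[2, -1, -3],
 [1, 0, -2]].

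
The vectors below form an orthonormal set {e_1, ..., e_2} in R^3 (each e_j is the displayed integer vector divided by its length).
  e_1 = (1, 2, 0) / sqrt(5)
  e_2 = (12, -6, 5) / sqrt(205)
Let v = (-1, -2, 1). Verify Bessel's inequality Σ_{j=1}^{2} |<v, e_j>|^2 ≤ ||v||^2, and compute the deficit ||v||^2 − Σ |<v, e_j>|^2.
Σ |<v, e_j>|^2 = 210/41; ||v||^2 = 6; deficit = 36/41

Write each e_j = u_j / sqrt(<u_j, u_j>) where u_j is the displayed integer vector. Then <v, e_j> = <v, u_j> / sqrt(<u_j, u_j>), so |<v, e_j>|^2 = <v, u_j>^2 / <u_j, u_j>.
Coefficients: <v, e_1> = -5/sqrt(5), <v, e_2> = 5/sqrt(205).
Square and sum: Σ |<v, e_j>|^2 = 210/41.
Compute ||v||^2 = v·v = 6.
Deficit = 6 − 210/41 = 36/41 ≥ 0, confirming Bessel's inequality. (The deficit equals ||v − Σ <v,e_j> e_j||^2, the squared distance from v to span{e_j}.)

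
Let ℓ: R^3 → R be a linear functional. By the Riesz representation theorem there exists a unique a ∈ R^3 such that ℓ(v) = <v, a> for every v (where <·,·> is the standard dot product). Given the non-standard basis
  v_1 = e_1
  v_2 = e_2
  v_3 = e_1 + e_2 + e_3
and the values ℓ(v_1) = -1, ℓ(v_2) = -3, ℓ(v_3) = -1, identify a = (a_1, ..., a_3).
a = (-1, -3, 3)

Write a = (a_1, ..., a_3) in the standard basis. For each basis vector v_i, ℓ(v_i) = <v_i, a> is a linear equation in the a_j's. Collect the n equations into a matrix system V a = ℓ, where row i of V is v_i (expressed in the standard basis). Since V is invertible (lower-triangular with 1s on the diagonal, up to permutation), solve by back-substitution:
  V =
[[1, 0, 0],
 [0, 1, 0],
 [1, 1, 1]]
  V a = (-1, -3, -1)
Solving gives a = (-1, -3, 3).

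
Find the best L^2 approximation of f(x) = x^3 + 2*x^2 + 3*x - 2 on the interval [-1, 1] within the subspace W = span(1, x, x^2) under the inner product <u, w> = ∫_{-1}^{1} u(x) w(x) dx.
g(x) = 2*x^2 + 18*x/5 - 2

The best approximation g ∈ W is the orthogonal projection of f onto W. Writing g = a_0 + a_1 x + a_2 x^2, the coefficients solve the normal equations G · a = b where
  G_{ij} = <φ_i, φ_j> and b_i = <f, φ_i>, with φ_0 = 1, φ_1 = x, φ_2 = x^2.
G =
  [2, 0, 2/3]
  [0, 2/3, 0]
  [2/3, 0, 2/5],
b = (-8/3, 12/5, -8/15).
Solving gives a_0 = -2, a_1 = 18/5, a_2 = 2, so
  g(x) = 2*x^2 + 18*x/5 - 2.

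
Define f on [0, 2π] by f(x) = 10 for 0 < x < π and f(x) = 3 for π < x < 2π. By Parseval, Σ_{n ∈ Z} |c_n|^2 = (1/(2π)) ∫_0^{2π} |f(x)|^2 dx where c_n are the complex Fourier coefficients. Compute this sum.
Σ |c_n|^2 = 109/2

Parseval equates the L^2 energy of f (normalised by 1/(2π)) with the ℓ^2 sum of its Fourier coefficients: (1/(2π)) ∫_0^{2π} |f|^2 = Σ |c_n|^2.
Compute the left side: (1/(2π)) [∫_0^π 10^2 dx + ∫_π^{2π} 3^2 dx] = (1/(2π)) · (100π + 9π) = (100 + 9)/2 = 109/2.
So Σ_{n ∈ Z} |c_n|^2 = 109/2.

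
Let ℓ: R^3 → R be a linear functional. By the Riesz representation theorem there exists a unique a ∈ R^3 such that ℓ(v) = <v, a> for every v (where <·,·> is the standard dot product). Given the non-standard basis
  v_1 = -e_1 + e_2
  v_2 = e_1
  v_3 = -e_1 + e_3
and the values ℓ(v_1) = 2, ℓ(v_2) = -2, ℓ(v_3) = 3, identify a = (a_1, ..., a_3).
a = (-2, 0, 1)

Write a = (a_1, ..., a_3) in the standard basis. For each basis vector v_i, ℓ(v_i) = <v_i, a> is a linear equation in the a_j's. Collect the n equations into a matrix system V a = ℓ, where row i of V is v_i (expressed in the standard basis). Since V is invertible (lower-triangular with 1s on the diagonal, up to permutation), solve by back-substitution:
  V =
[[-1, 1, 0],
 [1, 0, 0],
 [-1, 0, 1]]
  V a = (2, -2, 3)
Solving gives a = (-2, 0, 1).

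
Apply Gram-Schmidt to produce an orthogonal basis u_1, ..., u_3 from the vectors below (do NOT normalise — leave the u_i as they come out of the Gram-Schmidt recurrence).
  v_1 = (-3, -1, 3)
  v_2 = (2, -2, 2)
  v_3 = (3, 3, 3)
Orthogonal basis:
  u_1 = (-3, -1, 3)
  u_2 = (44/19, -36/19, 32/19)
  u_3 = (9/7, 27/7, 18/7)

Apply the Gram-Schmidt recurrence
  u_1 = v_1
  u_i = v_i − Σ_{j<i} ((v_i · u_j) / (u_j · u_j)) · u_j.

Step by step this gives:
  u_1 = (-3, -1, 3)
  u_2 = (44/19, -36/19, 32/19)
  u_3 = (9/7, 27/7, 18/7)

Orthogonality check:
  u_2 · u_1 = 0 (should be 0)
  u_3 · u_1 = 0 (should be 0)
  u_3 · u_2 = 0 (should be 0)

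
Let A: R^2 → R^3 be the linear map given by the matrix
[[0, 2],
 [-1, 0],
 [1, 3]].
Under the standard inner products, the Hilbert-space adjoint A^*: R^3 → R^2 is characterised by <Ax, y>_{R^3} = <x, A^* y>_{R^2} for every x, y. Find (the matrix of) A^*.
A^* = A^T =
[[0, -1, 1],
 [2, 0, 3]]

For real matrices with standard dot products, the defining identity <Ax, y> = <x, A^* y> gives (Ax)^T y = x^T (A^*) y, i.e. x^T A^T y = x^T (A^*) y. Since this holds for all x, y, we must have A^* = A^T. Therefore
A^* =
[[0, -1, 1],
 [2, 0, 3]].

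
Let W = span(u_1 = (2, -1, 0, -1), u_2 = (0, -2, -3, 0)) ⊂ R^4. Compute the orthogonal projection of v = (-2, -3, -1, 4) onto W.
proj_W(v) = (-83/37, -45/74, -96/37, 83/74)

Set up U = [u_1 | ... | u_2] ∈ R^(4×2). The projector onto W = col(U) is P = U (U^T U)^(-1) U^T.
Compute U^T U =
  [6, 2]
  [2, 13],
and U^T v = (-5, 9).
Solve U^T U · c = U^T v for the coefficients: c = (-83/74, 32/37). The projection is proj_W(v) = U c.
Check: (v - proj_W(v)) · u_1 = 0  (should be 0).
Check: (v - proj_W(v)) · u_2 = 0  (should be 0).
Result: proj_W(v) = (-83/37, -45/74, -96/37, 83/74).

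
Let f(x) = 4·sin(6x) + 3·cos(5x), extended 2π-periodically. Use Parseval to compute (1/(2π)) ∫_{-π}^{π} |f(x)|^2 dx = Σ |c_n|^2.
Σ |c_n|^2 = 25/2

Expand |f|^2 and use orthogonality of {sin(nx), cos(mx)} on [-π, π]:
  ∫_{-π}^{π} sin(nx)^2 dx = π, ∫ cos(mx)^2 dx = π, and cross terms integrate to 0.
So ∫_{-π}^{π} f(x)^2 dx = 4^2 · π + 3^2 · π = (16 + 9)π.
Divide by 2π: (16 + 9)/2 = 25/2.
By Parseval, this equals Σ |c_n|^2.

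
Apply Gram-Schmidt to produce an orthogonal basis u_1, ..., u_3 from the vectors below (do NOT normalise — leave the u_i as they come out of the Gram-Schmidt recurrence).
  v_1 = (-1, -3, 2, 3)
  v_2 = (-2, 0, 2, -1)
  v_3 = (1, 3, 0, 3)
Orthogonal basis:
  u_1 = (-1, -3, 2, 3)
  u_2 = (-43/23, 9/23, 40/23, -32/23)
  u_3 = (-10/99, 34/11, 106/99, 232/99)

Apply the Gram-Schmidt recurrence
  u_1 = v_1
  u_i = v_i − Σ_{j<i} ((v_i · u_j) / (u_j · u_j)) · u_j.

Step by step this gives:
  u_1 = (-1, -3, 2, 3)
  u_2 = (-43/23, 9/23, 40/23, -32/23)
  u_3 = (-10/99, 34/11, 106/99, 232/99)

Orthogonality check:
  u_2 · u_1 = 0 (should be 0)
  u_3 · u_1 = 0 (should be 0)
  u_3 · u_2 = 0 (should be 0)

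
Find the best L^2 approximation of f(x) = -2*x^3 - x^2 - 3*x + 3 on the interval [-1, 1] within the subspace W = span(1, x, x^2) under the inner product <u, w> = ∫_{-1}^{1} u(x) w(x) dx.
g(x) = -x^2 - 21*x/5 + 3

The best approximation g ∈ W is the orthogonal projection of f onto W. Writing g = a_0 + a_1 x + a_2 x^2, the coefficients solve the normal equations G · a = b where
  G_{ij} = <φ_i, φ_j> and b_i = <f, φ_i>, with φ_0 = 1, φ_1 = x, φ_2 = x^2.
G =
  [2, 0, 2/3]
  [0, 2/3, 0]
  [2/3, 0, 2/5],
b = (16/3, -14/5, 8/5).
Solving gives a_0 = 3, a_1 = -21/5, a_2 = -1, so
  g(x) = -x^2 - 21*x/5 + 3.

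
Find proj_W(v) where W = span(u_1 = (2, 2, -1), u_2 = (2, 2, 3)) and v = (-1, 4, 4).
proj_W(v) = (3/2, 3/2, 4)

Set up U = [u_1 | ... | u_2] ∈ R^(3×2). The projector onto W = col(U) is P = U (U^T U)^(-1) U^T.
Compute U^T U =
  [9, 5]
  [5, 17],
and U^T v = (2, 18).
Solve U^T U · c = U^T v for the coefficients: c = (-7/16, 19/16). The projection is proj_W(v) = U c.
Check: (v - proj_W(v)) · u_1 = 0  (should be 0).
Check: (v - proj_W(v)) · u_2 = 0  (should be 0).
Result: proj_W(v) = (3/2, 3/2, 4).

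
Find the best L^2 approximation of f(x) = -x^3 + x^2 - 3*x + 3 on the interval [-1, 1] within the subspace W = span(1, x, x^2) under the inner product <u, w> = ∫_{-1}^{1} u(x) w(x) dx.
g(x) = x^2 - 18*x/5 + 3

The best approximation g ∈ W is the orthogonal projection of f onto W. Writing g = a_0 + a_1 x + a_2 x^2, the coefficients solve the normal equations G · a = b where
  G_{ij} = <φ_i, φ_j> and b_i = <f, φ_i>, with φ_0 = 1, φ_1 = x, φ_2 = x^2.
G =
  [2, 0, 2/3]
  [0, 2/3, 0]
  [2/3, 0, 2/5],
b = (20/3, -12/5, 12/5).
Solving gives a_0 = 3, a_1 = -18/5, a_2 = 1, so
  g(x) = x^2 - 18*x/5 + 3.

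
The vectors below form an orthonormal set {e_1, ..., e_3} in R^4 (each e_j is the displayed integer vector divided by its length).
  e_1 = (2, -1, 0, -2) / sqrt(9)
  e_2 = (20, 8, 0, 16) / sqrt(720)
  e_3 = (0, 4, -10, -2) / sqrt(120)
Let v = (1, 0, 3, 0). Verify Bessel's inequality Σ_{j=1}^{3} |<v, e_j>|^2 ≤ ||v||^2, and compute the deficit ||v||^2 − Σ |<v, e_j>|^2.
Σ |<v, e_j>|^2 = 17/2; ||v||^2 = 10; deficit = 3/2

Write each e_j = u_j / sqrt(<u_j, u_j>) where u_j is the displayed integer vector. Then <v, e_j> = <v, u_j> / sqrt(<u_j, u_j>), so |<v, e_j>|^2 = <v, u_j>^2 / <u_j, u_j>.
Coefficients: <v, e_1> = 2/sqrt(9), <v, e_2> = 20/sqrt(720), <v, e_3> = -30/sqrt(120).
Square and sum: Σ |<v, e_j>|^2 = 17/2.
Compute ||v||^2 = v·v = 10.
Deficit = 10 − 17/2 = 3/2 ≥ 0, confirming Bessel's inequality. (The deficit equals ||v − Σ <v,e_j> e_j||^2, the squared distance from v to span{e_j}.)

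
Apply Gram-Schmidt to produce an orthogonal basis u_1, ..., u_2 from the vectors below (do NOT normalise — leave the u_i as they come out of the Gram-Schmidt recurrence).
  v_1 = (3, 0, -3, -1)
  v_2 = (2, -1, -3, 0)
Orthogonal basis:
  u_1 = (3, 0, -3, -1)
  u_2 = (-7/19, -1, -12/19, 15/19)

Apply the Gram-Schmidt recurrence
  u_1 = v_1
  u_i = v_i − Σ_{j<i} ((v_i · u_j) / (u_j · u_j)) · u_j.

Step by step this gives:
  u_1 = (3, 0, -3, -1)
  u_2 = (-7/19, -1, -12/19, 15/19)

Orthogonality check:
  u_2 · u_1 = 0 (should be 0)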